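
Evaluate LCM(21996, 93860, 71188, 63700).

13316510925900

lcm(21996, 93860) = 21996·93860/gcd = 2064544560/52 = 39702780
lcm(39702780, 71188) = 39702780·71188/gcd = 2826361502640/52 = 54353105820
lcm(54353105820, 63700) = 54353105820·63700/gcd = 3462292840734000/260 = 13316510925900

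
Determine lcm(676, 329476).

gcd first: 329476 = 487·676 + 264; 676 = 2·264 + 148; 264 = 1·148 + 116; 148 = 1·116 + 32; 116 = 3·32 + 20; 32 = 1·20 + 12; 20 = 1·12 + 8; 12 = 1·8 + 4; 8 = 2·4 + 0 → gcd = 4
lcm = 676·329476/gcd = 222725776/4 = 55681444

55681444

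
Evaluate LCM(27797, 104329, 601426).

27797 = 7 · 11 · 19²; 104329 = 17² · 19²; 601426 = 2 · 7² · 17 · 19²
lcm takes max exponent of each prime: 2 · 7² · 11 · 17² · 19² = 112466662

112466662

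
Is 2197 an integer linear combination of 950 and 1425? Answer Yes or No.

By Bézout, 950x − 1425y = 2197 has integer solutions iff gcd(950, 1425) | 2197.
Euclid: 1425 = 1·950 + 475; 950 = 2·475 + 0. gcd = 475; 2197 mod 475 = 297. No.

No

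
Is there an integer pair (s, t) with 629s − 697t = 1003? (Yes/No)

gcd(629, 697): 697 = 1·629 + 68; 629 = 9·68 + 17; 68 = 4·17 + 0 → 17
17 divides 1003, so a solution exists.

Yes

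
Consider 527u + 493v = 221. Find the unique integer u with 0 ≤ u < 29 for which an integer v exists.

21

Reduce mod 493: 527u ≡ 221 (mod 493). With g = gcd(527, 493) = 17 dividing 221, divide through: 31u ≡ 13 (mod 29).
Since gcd(31, 29) = 1, u ≡ 13·(31)⁻¹ ≡ 21 (mod 29). Smallest non-negative: 21.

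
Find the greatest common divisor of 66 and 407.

66 = 2 · 3 · 11
407 = 11 · 37
Common: 11 = 11

11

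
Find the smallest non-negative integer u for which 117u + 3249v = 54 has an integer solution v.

56

Reduce mod 3249: 117u ≡ 54 (mod 3249). With g = gcd(117, 3249) = 9 dividing 54, divide through: 13u ≡ 6 (mod 361).
Since gcd(13, 361) = 1, u ≡ 6·(13)⁻¹ ≡ 56 (mod 361). Smallest non-negative: 56.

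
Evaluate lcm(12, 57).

228

gcd first: 57 = 4·12 + 9; 12 = 1·9 + 3; 9 = 3·3 + 0 → gcd = 3
lcm = 12·57/gcd = 684/3 = 228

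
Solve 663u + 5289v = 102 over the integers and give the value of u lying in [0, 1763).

gcd(663, 5289) = 3 (Euclid: 5289 = 7·663 + 648; 663 = 1·648 + 15; 648 = 43·15 + 3; 15 = 5·3 + 0), and 3 | 102.
Extended Euclid: 663·(-351) + 5289·(44) = 3. Scale by 34: u₀ = -11934.
General solution u = u₀ + 1763t; reducing mod 1763 gives u = 407 (and v = -51).

407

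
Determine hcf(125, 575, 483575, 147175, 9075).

25

125 = 5³; 575 = 5² · 23; 483575 = 5² · 23 · 29²; 147175 = 5² · 7 · 29²; 9075 = 3 · 5² · 11²
gcd takes min exponent of each prime: 5² = 25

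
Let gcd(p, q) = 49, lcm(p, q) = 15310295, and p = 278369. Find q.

p·q = gcd·lcm = 49·15310295 = 750204455, so q = 750204455/278369 = 2695.

2695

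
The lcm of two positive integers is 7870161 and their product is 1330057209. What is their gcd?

169

gcd·lcm = product, so gcd = 1330057209/7870161 = 169.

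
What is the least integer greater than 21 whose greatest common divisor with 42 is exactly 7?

42 = 7·6. Any x with gcd(x, 42) = 7 is a multiple of 7, say 7s, with s coprime to 6.
Need s > 21/7, so s ≥ 4. First s ≥ 4 with gcd(s, 6) = 1 is s = 5. Thus x = 7·5 = 35.

35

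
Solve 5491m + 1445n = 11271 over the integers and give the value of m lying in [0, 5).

1

Euclid: 5491 = 3·1445 + 1156; 1445 = 1·1156 + 289; 1156 = 4·289 + 0 → gcd = 289; 11271 = 289·39.
Back-substitution yields 5491·(-1) + 1445·(4) = 289, so one solution is m = -1·39 = -39, n = 4·39 = 156.
Solutions in m differ by 1445/289 = 5; the one in [0, 5) is -39 mod 5 = 1.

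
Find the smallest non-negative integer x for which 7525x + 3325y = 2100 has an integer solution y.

Euclid: 7525 = 2·3325 + 875; 3325 = 3·875 + 700; 875 = 1·700 + 175; 700 = 4·175 + 0 → gcd = 175; 2100 = 175·12.
Back-substitution yields 7525·(4) + 3325·(-9) = 175, so one solution is x = 4·12 = 48, y = -9·12 = -108.
Solutions in x differ by 3325/175 = 19; the one in [0, 19) is 48 mod 19 = 10.

10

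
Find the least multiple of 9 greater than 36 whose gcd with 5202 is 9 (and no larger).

Multiples of 9 above 36: 9·5, 9·6, … . Need the cofactor coprime to 5202/9 = 578.
Checking s = 5, 6, … the first with gcd(s, 578) = 1 is s = 5, giving 45.

45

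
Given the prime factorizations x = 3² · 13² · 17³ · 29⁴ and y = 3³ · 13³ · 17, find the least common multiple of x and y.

206125905652407

max exponent per prime: 3³ · 13³ · 17³ · 29⁴ = 206125905652407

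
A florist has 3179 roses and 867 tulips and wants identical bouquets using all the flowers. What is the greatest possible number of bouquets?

289

3179 = 11 · 17²
867 = 3 · 17²
Common: 17² = 289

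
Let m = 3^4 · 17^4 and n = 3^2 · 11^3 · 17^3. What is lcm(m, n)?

9004482531

max exponent per prime: 3^4 · 11^3 · 17^4 = 9004482531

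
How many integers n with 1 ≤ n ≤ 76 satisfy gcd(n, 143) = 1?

65

143 = 11·13. Inclusion–exclusion on these primes:
76 − ⌊76/11⌋ − ⌊76/13⌋ + ⌊76/143⌋ = 65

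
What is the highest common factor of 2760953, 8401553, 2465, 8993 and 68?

17

gcd(2760953, 8401553): 8401553 = 3·2760953 + 118694; 2760953 = 23·118694 + 30991; 118694 = 3·30991 + 25721; 30991 = 1·25721 + 5270; 25721 = 4·5270 + 4641; 5270 = 1·4641 + 629; 4641 = 7·629 + 238; 629 = 2·238 + 153; 238 = 1·153 + 85; 153 = 1·85 + 68; 85 = 1·68 + 17; 68 = 4·17 + 0 → 17
gcd(17, 2465): 2465 = 145·17 + 0 → 17
gcd(17, 8993): 8993 = 529·17 + 0 → 17
gcd(17, 68): 68 = 4·17 + 0 → 17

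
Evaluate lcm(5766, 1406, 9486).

5766 = 2 · 3 · 31²; 1406 = 2 · 19 · 37; 9486 = 2 · 3² · 17 · 31
lcm takes max exponent of each prime: 2 · 3² · 17 · 19 · 31² · 37 = 206728398

206728398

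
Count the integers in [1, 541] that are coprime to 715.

363

Prime factors of 715: 5, 11, 13. Count integers ≤ 541 divisible by none of them.
By inclusion–exclusion: 541 − ⌊541/5⌋ − ⌊541/11⌋ − ⌊541/13⌋ + ⌊541/55⌋ + ⌊541/65⌋ + ⌊541/143⌋ − ⌊541/715⌋ = 363.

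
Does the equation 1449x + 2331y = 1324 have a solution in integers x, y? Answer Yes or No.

gcd(1449, 2331): 2331 = 1·1449 + 882; 1449 = 1·882 + 567; 882 = 1·567 + 315; 567 = 1·315 + 252; 315 = 1·252 + 63; 252 = 4·63 + 0 → 63
63 does not divide 1324, so a solution does not exist.

No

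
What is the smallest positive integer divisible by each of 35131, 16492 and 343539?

78765247764

lcm(35131, 16492) = 35131·16492/gcd = 579380452/19 = 30493708
lcm(30493708, 343539) = 30493708·343539/gcd = 10475777952612/133 = 78765247764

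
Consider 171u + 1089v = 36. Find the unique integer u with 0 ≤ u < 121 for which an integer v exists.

83

gcd(171, 1089) = 9 (Euclid: 1089 = 6·171 + 63; 171 = 2·63 + 45; 63 = 1·45 + 18; 45 = 2·18 + 9; 18 = 2·9 + 0), and 9 | 36.
Extended Euclid: 171·(51) + 1089·(-8) = 9. Scale by 4: u₀ = 204.
General solution u = u₀ + 121t; reducing mod 121 gives u = 83 (and v = -13).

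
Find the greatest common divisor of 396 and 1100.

396 = 2² · 3² · 11
1100 = 2² · 5² · 11
Common: 2² · 11 = 44

44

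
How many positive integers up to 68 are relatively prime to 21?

21 = 3·7. Inclusion–exclusion on these primes:
68 − ⌊68/3⌋ − ⌊68/7⌋ + ⌊68/21⌋ = 40

40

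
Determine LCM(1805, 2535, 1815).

110731335

lcm(1805, 2535) = 1805·2535/gcd = 4575675/5 = 915135
lcm(915135, 1815) = 915135·1815/gcd = 1660970025/15 = 110731335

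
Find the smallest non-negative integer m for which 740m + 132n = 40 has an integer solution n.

17

Euclid: 740 = 5·132 + 80; 132 = 1·80 + 52; 80 = 1·52 + 28; 52 = 1·28 + 24; 28 = 1·24 + 4; 24 = 6·4 + 0 → gcd = 4; 40 = 4·10.
Back-substitution yields 740·(5) + 132·(-28) = 4, so one solution is m = 5·10 = 50, n = -28·10 = -280.
Solutions in m differ by 132/4 = 33; the one in [0, 33) is 50 mod 33 = 17.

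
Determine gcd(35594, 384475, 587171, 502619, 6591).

35594 = 2 · 13 · 37²; 384475 = 5² · 7 · 13³; 587171 = 13 · 31² · 47; 502619 = 13 · 23 · 41²; 6591 = 3 · 13³
gcd takes min exponent of each prime: 13 = 13

13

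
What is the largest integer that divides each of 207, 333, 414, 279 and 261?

9

207 = 3² · 23; 333 = 3² · 37; 414 = 2 · 3² · 23; 279 = 3² · 31; 261 = 3² · 29
gcd takes min exponent of each prime: 3² = 9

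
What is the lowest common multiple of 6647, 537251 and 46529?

86497411

lcm(6647, 537251) = 6647·537251/gcd = 3571107397/289 = 12356773
lcm(12356773, 46529) = 12356773·46529/gcd = 574948290917/6647 = 86497411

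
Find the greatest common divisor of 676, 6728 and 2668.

676 = 2² · 13²; 6728 = 2³ · 29²; 2668 = 2² · 23 · 29
gcd takes min exponent of each prime: 2² = 4

4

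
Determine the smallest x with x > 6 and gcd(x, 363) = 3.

363 = 3·121. Any x with gcd(x, 363) = 3 is a multiple of 3, say 3s, with s coprime to 121.
Need s > 6/3, so s ≥ 3. First s ≥ 3 with gcd(s, 121) = 1 is s = 3. Thus x = 3·3 = 9.

9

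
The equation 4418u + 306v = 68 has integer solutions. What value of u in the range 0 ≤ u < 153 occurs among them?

85

Reduce mod 306: 4418u ≡ 68 (mod 306). With g = gcd(4418, 306) = 2 dividing 68, divide through: 2209u ≡ 34 (mod 153).
Since gcd(2209, 153) = 1, u ≡ 34·(2209)⁻¹ ≡ 85 (mod 153). Smallest non-negative: 85.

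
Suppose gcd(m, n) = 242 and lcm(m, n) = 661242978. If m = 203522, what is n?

786258

Using mn = gcd(m,n)·lcm(m,n) = 242·661242978 = 160020800676, we get n = 160020800676/203522 = 786258.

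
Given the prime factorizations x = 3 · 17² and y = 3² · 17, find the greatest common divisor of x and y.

min exponent per shared prime: 3 · 17 = 51

51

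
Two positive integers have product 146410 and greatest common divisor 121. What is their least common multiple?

1210

Since gcd(m,n)·lcm(m,n) = mn, lcm = 146410/121 = 1210.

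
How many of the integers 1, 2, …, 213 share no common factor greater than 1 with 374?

92

374 = 2·11·17. Inclusion–exclusion on these primes:
213 − ⌊213/2⌋ − ⌊213/11⌋ − ⌊213/17⌋ + ⌊213/22⌋ + ⌊213/34⌋ + ⌊213/187⌋ − ⌊213/374⌋ = 92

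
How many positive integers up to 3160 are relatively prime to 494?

Prime factors of 494: 2, 13, 19. Count integers ≤ 3160 divisible by none of them.
By inclusion–exclusion: 3160 − ⌊3160/2⌋ − ⌊3160/13⌋ − ⌊3160/19⌋ + ⌊3160/26⌋ + ⌊3160/38⌋ + ⌊3160/247⌋ − ⌊3160/494⌋ = 1381.

1381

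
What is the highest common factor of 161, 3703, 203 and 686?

7

gcd(161, 3703): 3703 = 23·161 + 0 → 161
gcd(161, 203): 203 = 1·161 + 42; 161 = 3·42 + 35; 42 = 1·35 + 7; 35 = 5·7 + 0 → 7
gcd(7, 686): 686 = 98·7 + 0 → 7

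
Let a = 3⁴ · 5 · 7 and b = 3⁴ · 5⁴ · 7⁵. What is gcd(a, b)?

2835

min exponent per shared prime: 3⁴ · 5 · 7 = 2835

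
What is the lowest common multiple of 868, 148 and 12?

868 = 2² · 7 · 31; 148 = 2² · 37; 12 = 2² · 3
lcm takes max exponent of each prime: 2² · 3 · 7 · 31 · 37 = 96348

96348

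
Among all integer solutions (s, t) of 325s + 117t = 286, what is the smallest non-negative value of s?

7

Reduce mod 117: 325s ≡ 286 (mod 117). With g = gcd(325, 117) = 13 dividing 286, divide through: 25s ≡ 22 (mod 9).
Since gcd(25, 9) = 1, s ≡ 22·(25)⁻¹ ≡ 7 (mod 9). Smallest non-negative: 7.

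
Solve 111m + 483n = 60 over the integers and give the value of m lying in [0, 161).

31

Reduce mod 483: 111m ≡ 60 (mod 483). With g = gcd(111, 483) = 3 dividing 60, divide through: 37m ≡ 20 (mod 161).
Since gcd(37, 161) = 1, m ≡ 20·(37)⁻¹ ≡ 31 (mod 161). Smallest non-negative: 31.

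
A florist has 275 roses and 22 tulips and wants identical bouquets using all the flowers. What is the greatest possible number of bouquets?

Euclid: 275 = 12·22 + 11; 22 = 2·11 + 0. Last nonzero remainder: 11.

11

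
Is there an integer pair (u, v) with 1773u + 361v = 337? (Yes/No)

Yes

By Bézout, 1773u + 361v = 337 has integer solutions iff gcd(1773, 361) | 337.
Euclid: 1773 = 4·361 + 329; 361 = 1·329 + 32; 329 = 10·32 + 9; 32 = 3·9 + 5; 9 = 1·5 + 4; 5 = 1·4 + 1; 4 = 4·1 + 0. gcd = 1; 337 mod 1 = 0. Yes.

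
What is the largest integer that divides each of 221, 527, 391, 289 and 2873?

17

gcd(221, 527): 527 = 2·221 + 85; 221 = 2·85 + 51; 85 = 1·51 + 34; 51 = 1·34 + 17; 34 = 2·17 + 0 → 17
gcd(17, 391): 391 = 23·17 + 0 → 17
gcd(17, 289): 289 = 17·17 + 0 → 17
gcd(17, 2873): 2873 = 169·17 + 0 → 17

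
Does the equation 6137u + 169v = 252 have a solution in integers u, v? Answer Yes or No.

By Bézout, 6137u + 169v = 252 has integer solutions iff gcd(6137, 169) | 252.
Euclid: 6137 = 36·169 + 53; 169 = 3·53 + 10; 53 = 5·10 + 3; 10 = 3·3 + 1; 3 = 3·1 + 0. gcd = 1; 252 mod 1 = 0. Yes.

Yes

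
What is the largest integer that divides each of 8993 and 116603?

8993 = 17 · 23²
116603 = 17 · 19³
Common: 17 = 17

17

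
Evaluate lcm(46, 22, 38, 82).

46 = 2 · 23; 22 = 2 · 11; 38 = 2 · 19; 82 = 2 · 41
lcm takes max exponent of each prime: 2 · 11 · 19 · 23 · 41 = 394174

394174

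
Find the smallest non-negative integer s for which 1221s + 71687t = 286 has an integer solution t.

5343

Reduce mod 71687: 1221s ≡ 286 (mod 71687). With g = gcd(1221, 71687) = 11 dividing 286, divide through: 111s ≡ 26 (mod 6517).
Since gcd(111, 6517) = 1, s ≡ 26·(111)⁻¹ ≡ 5343 (mod 6517). Smallest non-negative: 5343.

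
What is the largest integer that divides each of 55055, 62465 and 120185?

65

gcd(55055, 62465): 62465 = 1·55055 + 7410; 55055 = 7·7410 + 3185; 7410 = 2·3185 + 1040; 3185 = 3·1040 + 65; 1040 = 16·65 + 0 → 65
gcd(65, 120185): 120185 = 1849·65 + 0 → 65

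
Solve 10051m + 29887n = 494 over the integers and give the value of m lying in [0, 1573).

455

gcd(10051, 29887) = 19 (Euclid: 29887 = 2·10051 + 9785; 10051 = 1·9785 + 266; 9785 = 36·266 + 209; 266 = 1·209 + 57; 209 = 3·57 + 38; 57 = 1·38 + 19; 38 = 2·19 + 0), and 19 | 494.
Extended Euclid: 10051·(562) + 29887·(-189) = 19. Scale by 26: m₀ = 14612.
General solution m = m₀ + 1573t; reducing mod 1573 gives m = 455 (and n = -153).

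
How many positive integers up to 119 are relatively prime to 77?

77 = 7·11. Inclusion–exclusion on these primes:
119 − ⌊119/7⌋ − ⌊119/11⌋ + ⌊119/77⌋ = 93

93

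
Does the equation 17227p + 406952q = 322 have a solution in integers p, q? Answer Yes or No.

By Bézout, 17227p + 406952q = 322 has integer solutions iff gcd(17227, 406952) | 322.
Euclid: 406952 = 23·17227 + 10731; 17227 = 1·10731 + 6496; 10731 = 1·6496 + 4235; 6496 = 1·4235 + 2261; 4235 = 1·2261 + 1974; 2261 = 1·1974 + 287; 1974 = 6·287 + 252; 287 = 1·252 + 35; 252 = 7·35 + 7; 35 = 5·7 + 0. gcd = 7; 322 mod 7 = 0. Yes.

Yes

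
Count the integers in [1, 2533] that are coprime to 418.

Prime factors of 418: 2, 11, 19. Count integers ≤ 2533 divisible by none of them.
By inclusion–exclusion: 2533 − ⌊2533/2⌋ − ⌊2533/11⌋ − ⌊2533/19⌋ + ⌊2533/22⌋ + ⌊2533/38⌋ + ⌊2533/209⌋ − ⌊2533/418⌋ = 1091.

1091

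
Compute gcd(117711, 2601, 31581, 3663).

9

gcd(117711, 2601): 117711 = 45·2601 + 666; 2601 = 3·666 + 603; 666 = 1·603 + 63; 603 = 9·63 + 36; 63 = 1·36 + 27; 36 = 1·27 + 9; 27 = 3·9 + 0 → 9
gcd(9, 31581): 31581 = 3509·9 + 0 → 9
gcd(9, 3663): 3663 = 407·9 + 0 → 9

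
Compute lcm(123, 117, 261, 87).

123 = 3 · 41; 117 = 3² · 13; 261 = 3² · 29; 87 = 3 · 29
lcm takes max exponent of each prime: 3² · 13 · 29 · 41 = 139113

139113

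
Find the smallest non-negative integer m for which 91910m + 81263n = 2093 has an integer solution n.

Reduce mod 81263: 91910m ≡ 2093 (mod 81263). With g = gcd(91910, 81263) = 91 dividing 2093, divide through: 1010m ≡ 23 (mod 893).
Since gcd(1010, 893) = 1, m ≡ 23·(1010)⁻¹ ≡ 565 (mod 893). Smallest non-negative: 565.

565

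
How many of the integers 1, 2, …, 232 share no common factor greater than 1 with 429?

Prime factors of 429: 3, 11, 13. Count integers ≤ 232 divisible by none of them.
By inclusion–exclusion: 232 − ⌊232/3⌋ − ⌊232/11⌋ − ⌊232/13⌋ + ⌊232/33⌋ + ⌊232/39⌋ + ⌊232/143⌋ − ⌊232/429⌋ = 130.

130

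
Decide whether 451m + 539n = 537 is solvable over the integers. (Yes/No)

gcd(451, 539): 539 = 1·451 + 88; 451 = 5·88 + 11; 88 = 8·11 + 0 → 11
11 does not divide 537, so a solution does not exist.

No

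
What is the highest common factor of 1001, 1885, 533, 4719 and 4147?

13

gcd(1001, 1885): 1885 = 1·1001 + 884; 1001 = 1·884 + 117; 884 = 7·117 + 65; 117 = 1·65 + 52; 65 = 1·52 + 13; 52 = 4·13 + 0 → 13
gcd(13, 533): 533 = 41·13 + 0 → 13
gcd(13, 4719): 4719 = 363·13 + 0 → 13
gcd(13, 4147): 4147 = 319·13 + 0 → 13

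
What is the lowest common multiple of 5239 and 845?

26195

5239 = 13² · 31; 845 = 5 · 13²
max exponents: 5 · 13² · 31 = 26195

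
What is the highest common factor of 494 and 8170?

494 = 2 · 13 · 19
8170 = 2 · 5 · 19 · 43
Common: 2 · 19 = 38

38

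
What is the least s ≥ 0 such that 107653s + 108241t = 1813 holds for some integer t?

181

gcd(107653, 108241) = 49 (Euclid: 108241 = 1·107653 + 588; 107653 = 183·588 + 49; 588 = 12·49 + 0), and 49 | 1813.
Extended Euclid: 107653·(184) + 108241·(-183) = 49. Scale by 37: s₀ = 6808.
General solution s = s₀ + 2209k; reducing mod 2209 gives s = 181 (and t = -180).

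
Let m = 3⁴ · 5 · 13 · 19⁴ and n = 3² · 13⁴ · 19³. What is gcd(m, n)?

min exponent per shared prime: 3² · 13 · 19³ = 802503

802503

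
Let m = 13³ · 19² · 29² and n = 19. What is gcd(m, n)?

min exponent per shared prime: 19 = 19

19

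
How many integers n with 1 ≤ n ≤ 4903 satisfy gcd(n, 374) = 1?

2098

374 = 2·11·17. Inclusion–exclusion on these primes:
4903 − ⌊4903/2⌋ − ⌊4903/11⌋ − ⌊4903/17⌋ + ⌊4903/22⌋ + ⌊4903/34⌋ + ⌊4903/187⌋ − ⌊4903/374⌋ = 2098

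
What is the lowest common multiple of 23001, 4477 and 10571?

23001 = 3 · 11 · 17 · 41; 4477 = 11² · 37; 10571 = 11 · 31²
lcm takes max exponent of each prime: 3 · 11² · 17 · 31² · 37 · 41 = 8996312127

8996312127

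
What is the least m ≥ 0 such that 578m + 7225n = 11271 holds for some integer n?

Reduce mod 7225: 578m ≡ 11271 (mod 7225). With g = gcd(578, 7225) = 289 dividing 11271, divide through: 2m ≡ 39 (mod 25).
Since gcd(2, 25) = 1, m ≡ 39·(2)⁻¹ ≡ 7 (mod 25). Smallest non-negative: 7.

7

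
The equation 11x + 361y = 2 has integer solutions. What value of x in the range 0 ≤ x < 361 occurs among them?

33

Reduce mod 361: 11x ≡ 2 (mod 361). With g = gcd(11, 361) = 1 dividing 2, divide through: 11x ≡ 2 (mod 361).
Since gcd(11, 361) = 1, x ≡ 2·(11)⁻¹ ≡ 33 (mod 361). Smallest non-negative: 33.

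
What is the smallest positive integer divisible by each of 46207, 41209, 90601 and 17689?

25938680611543

46207 = 7² · 23 · 41; 41209 = 7² · 29²; 90601 = 7² · 43²; 17689 = 7² · 19²
lcm takes max exponent of each prime: 7² · 19² · 23 · 29² · 41 · 43² = 25938680611543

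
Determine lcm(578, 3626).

gcd first: 3626 = 6·578 + 158; 578 = 3·158 + 104; 158 = 1·104 + 54; 104 = 1·54 + 50; 54 = 1·50 + 4; 50 = 12·4 + 2; 4 = 2·2 + 0 → gcd = 2
lcm = 578·3626/gcd = 2095828/2 = 1047914

1047914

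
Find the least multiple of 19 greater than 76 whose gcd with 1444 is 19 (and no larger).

gcd(m, 1444) = 19 forces 19 | m; write m = 19s. Then gcd(19s, 19·76) = 19·gcd(s, 76), so need gcd(s, 76) = 1.
19s > 76 gives s ≥ 5. The least s ≥ 5 coprime to 76 is 5, so m = 19·5 = 95.

95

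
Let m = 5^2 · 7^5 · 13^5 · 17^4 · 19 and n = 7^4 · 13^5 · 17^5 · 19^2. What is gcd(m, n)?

min exponent per shared prime: 7^4 · 13^5 · 17^4 · 19 = 1414679981467207

1414679981467207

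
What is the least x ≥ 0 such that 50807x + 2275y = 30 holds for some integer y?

1115

gcd(50807, 2275) = 1 (Euclid: 50807 = 22·2275 + 757; 2275 = 3·757 + 4; 757 = 189·4 + 1; 4 = 4·1 + 0), and 1 | 30.
Extended Euclid: 50807·(568) + 2275·(-12685) = 1. Scale by 30: x₀ = 17040.
General solution x = x₀ + 2275t; reducing mod 2275 gives x = 1115 (and y = -24901).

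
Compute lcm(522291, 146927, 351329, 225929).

522291 = 3 · 7² · 11 · 17 · 19; 146927 = 11 · 19² · 37; 351329 = 11 · 19 · 41²; 225929 = 11 · 19 · 23 · 47
lcm takes max exponent of each prime: 3 · 7² · 11 · 17 · 19² · 23 · 37 · 41² · 47 = 667208045603253

667208045603253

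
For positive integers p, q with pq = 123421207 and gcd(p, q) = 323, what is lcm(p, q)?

gcd·lcm = product, so lcm = 123421207/323 = 382109.

382109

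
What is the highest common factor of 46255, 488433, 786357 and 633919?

gcd(46255, 488433): 488433 = 10·46255 + 25883; 46255 = 1·25883 + 20372; 25883 = 1·20372 + 5511; 20372 = 3·5511 + 3839; 5511 = 1·3839 + 1672; 3839 = 2·1672 + 495; 1672 = 3·495 + 187; 495 = 2·187 + 121; 187 = 1·121 + 66; 121 = 1·66 + 55; 66 = 1·55 + 11; 55 = 5·11 + 0 → 11
gcd(11, 786357): 786357 = 71487·11 + 0 → 11
gcd(11, 633919): 633919 = 57629·11 + 0 → 11

11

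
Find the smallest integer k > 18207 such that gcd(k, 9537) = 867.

19941

gcd(k, 9537) = 867 forces 867 | k; write k = 867s. Then gcd(867s, 867·11) = 867·gcd(s, 11), so need gcd(s, 11) = 1.
867s > 18207 gives s ≥ 22. The least s ≥ 22 coprime to 11 is 23, so k = 867·23 = 19941.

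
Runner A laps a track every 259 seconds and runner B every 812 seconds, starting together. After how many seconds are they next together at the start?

259 = 7 · 37; 812 = 2² · 7 · 29
max exponents: 2² · 7 · 29 · 37 = 30044

30044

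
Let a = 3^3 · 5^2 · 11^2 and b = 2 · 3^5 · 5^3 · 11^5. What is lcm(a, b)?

max exponent per prime: 2 · 3^5 · 5^3 · 11^5 = 9783848250

9783848250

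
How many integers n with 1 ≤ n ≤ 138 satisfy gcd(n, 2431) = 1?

108

Prime factors of 2431: 11, 13, 17. Count integers ≤ 138 divisible by none of them.
By inclusion–exclusion: 138 − ⌊138/11⌋ − ⌊138/13⌋ − ⌊138/17⌋ + ⌊138/143⌋ + ⌊138/187⌋ + ⌊138/221⌋ − ⌊138/2431⌋ = 108.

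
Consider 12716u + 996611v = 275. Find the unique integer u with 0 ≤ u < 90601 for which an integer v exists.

26569

Reduce mod 996611: 12716u ≡ 275 (mod 996611). With g = gcd(12716, 996611) = 11 dividing 275, divide through: 1156u ≡ 25 (mod 90601).
Since gcd(1156, 90601) = 1, u ≡ 25·(1156)⁻¹ ≡ 26569 (mod 90601). Smallest non-negative: 26569.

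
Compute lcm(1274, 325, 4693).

1274 = 2 · 7² · 13; 325 = 5² · 13; 4693 = 13 · 19²
lcm takes max exponent of each prime: 2 · 5² · 7² · 13 · 19² = 11497850

11497850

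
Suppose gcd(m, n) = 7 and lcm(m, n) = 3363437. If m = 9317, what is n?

Using mn = gcd(m,n)·lcm(m,n) = 7·3363437 = 23544059, we get n = 23544059/9317 = 2527.

2527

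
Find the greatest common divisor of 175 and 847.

Euclid: 847 = 4·175 + 147; 175 = 1·147 + 28; 147 = 5·28 + 7; 28 = 4·7 + 0. Last nonzero remainder: 7.

7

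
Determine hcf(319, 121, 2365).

11

gcd(319, 121): 319 = 2·121 + 77; 121 = 1·77 + 44; 77 = 1·44 + 33; 44 = 1·33 + 11; 33 = 3·11 + 0 → 11
gcd(11, 2365): 2365 = 215·11 + 0 → 11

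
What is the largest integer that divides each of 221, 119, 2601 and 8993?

17

gcd(221, 119): 221 = 1·119 + 102; 119 = 1·102 + 17; 102 = 6·17 + 0 → 17
gcd(17, 2601): 2601 = 153·17 + 0 → 17
gcd(17, 8993): 8993 = 529·17 + 0 → 17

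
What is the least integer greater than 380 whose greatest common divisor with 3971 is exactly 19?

399

gcd(a, 3971) = 19 forces 19 | a; write a = 19s. Then gcd(19s, 19·209) = 19·gcd(s, 209), so need gcd(s, 209) = 1.
19s > 380 gives s ≥ 21. The least s ≥ 21 coprime to 209 is 21, so a = 19·21 = 399.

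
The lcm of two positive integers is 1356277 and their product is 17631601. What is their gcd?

gcd·lcm = product, so gcd = 17631601/1356277 = 13.

13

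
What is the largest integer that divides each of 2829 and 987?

3

Euclid: 2829 = 2·987 + 855; 987 = 1·855 + 132; 855 = 6·132 + 63; 132 = 2·63 + 6; 63 = 10·6 + 3; 6 = 2·3 + 0. Last nonzero remainder: 3.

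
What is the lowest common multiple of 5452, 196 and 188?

267148

5452 = 2² · 29 · 47; 196 = 2² · 7²; 188 = 2² · 47
lcm takes max exponent of each prime: 2² · 7² · 29 · 47 = 267148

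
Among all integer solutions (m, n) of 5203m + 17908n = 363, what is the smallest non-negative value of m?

93

Euclid: 17908 = 3·5203 + 2299; 5203 = 2·2299 + 605; 2299 = 3·605 + 484; 605 = 1·484 + 121; 484 = 4·121 + 0 → gcd = 121; 363 = 121·3.
Back-substitution yields 5203·(31) + 17908·(-9) = 121, so one solution is m = 31·3 = 93, n = -9·3 = -27.
Solutions in m differ by 17908/121 = 148; the one in [0, 148) is 93 mod 148 = 93.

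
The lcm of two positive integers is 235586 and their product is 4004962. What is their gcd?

From gcd × lcm = pq: gcd = 4004962 / 235586 = 17.

17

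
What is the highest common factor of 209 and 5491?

19

Euclid: 5491 = 26·209 + 57; 209 = 3·57 + 38; 57 = 1·38 + 19; 38 = 2·19 + 0. Last nonzero remainder: 19.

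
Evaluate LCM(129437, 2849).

4789169

129437 = 7 · 11 · 41²; 2849 = 7 · 11 · 37
max exponents: 7 · 11 · 37 · 41² = 4789169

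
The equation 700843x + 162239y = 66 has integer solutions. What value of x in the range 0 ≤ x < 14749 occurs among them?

8583

gcd(700843, 162239) = 11 (Euclid: 700843 = 4·162239 + 51887; 162239 = 3·51887 + 6578; 51887 = 7·6578 + 5841; 6578 = 1·5841 + 737; 5841 = 7·737 + 682; 737 = 1·682 + 55; 682 = 12·55 + 22; 55 = 2·22 + 11; 22 = 2·11 + 0), and 11 | 66.
Extended Euclid: 700843·(-5944) + 162239·(25677) = 11. Scale by 6: x₀ = -35664.
General solution x = x₀ + 14749t; reducing mod 14749 gives x = 8583 (and y = -37077).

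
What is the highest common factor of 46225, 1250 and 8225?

gcd(46225, 1250): 46225 = 36·1250 + 1225; 1250 = 1·1225 + 25; 1225 = 49·25 + 0 → 25
gcd(25, 8225): 8225 = 329·25 + 0 → 25

25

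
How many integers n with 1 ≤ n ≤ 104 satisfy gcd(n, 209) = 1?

Prime factors of 209: 11, 19. Count integers ≤ 104 divisible by none of them.
By inclusion–exclusion: 104 − ⌊104/11⌋ − ⌊104/19⌋ + ⌊104/209⌋ = 90.

90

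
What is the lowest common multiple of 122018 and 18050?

gcd first: 122018 = 6·18050 + 13718; 18050 = 1·13718 + 4332; 13718 = 3·4332 + 722; 4332 = 6·722 + 0 → gcd = 722
lcm = 122018·18050/gcd = 2202424900/722 = 3050450

3050450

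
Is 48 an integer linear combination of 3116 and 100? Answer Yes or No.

Yes

gcd(3116, 100): 3116 = 31·100 + 16; 100 = 6·16 + 4; 16 = 4·4 + 0 → 4
4 divides 48, so a solution exists.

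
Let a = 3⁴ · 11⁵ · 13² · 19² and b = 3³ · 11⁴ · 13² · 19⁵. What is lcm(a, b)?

5458875054250761

max exponent per prime: 3⁴ · 11⁵ · 13² · 19⁵ = 5458875054250761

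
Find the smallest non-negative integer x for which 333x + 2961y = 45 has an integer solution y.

gcd(333, 2961) = 9 (Euclid: 2961 = 8·333 + 297; 333 = 1·297 + 36; 297 = 8·36 + 9; 36 = 4·9 + 0), and 9 | 45.
Extended Euclid: 333·(-80) + 2961·(9) = 9. Scale by 5: x₀ = -400.
General solution x = x₀ + 329t; reducing mod 329 gives x = 258 (and y = -29).

258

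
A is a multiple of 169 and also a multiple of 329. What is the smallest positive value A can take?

55601

169 = 13²; 329 = 7 · 47
max exponents: 7 · 13² · 47 = 55601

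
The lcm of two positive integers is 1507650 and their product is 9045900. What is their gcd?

From gcd × lcm = pq: gcd = 9045900 / 1507650 = 6.

6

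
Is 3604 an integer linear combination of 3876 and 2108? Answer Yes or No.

gcd(3876, 2108): 3876 = 1·2108 + 1768; 2108 = 1·1768 + 340; 1768 = 5·340 + 68; 340 = 5·68 + 0 → 68
68 divides 3604, so a solution exists.

Yes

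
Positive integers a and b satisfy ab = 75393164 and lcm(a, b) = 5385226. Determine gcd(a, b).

14

gcd·lcm = product, so gcd = 75393164/5385226 = 14.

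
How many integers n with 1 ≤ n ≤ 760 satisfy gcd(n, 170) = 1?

286

170 = 2·5·17. Inclusion–exclusion on these primes:
760 − ⌊760/2⌋ − ⌊760/5⌋ − ⌊760/17⌋ + ⌊760/10⌋ + ⌊760/34⌋ + ⌊760/85⌋ − ⌊760/170⌋ = 286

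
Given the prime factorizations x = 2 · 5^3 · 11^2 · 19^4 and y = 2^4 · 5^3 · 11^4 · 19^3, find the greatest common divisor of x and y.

min exponent per shared prime: 2 · 5^3 · 11^2 · 19^3 = 207484750

207484750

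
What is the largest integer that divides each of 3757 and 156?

Euclid: 3757 = 24·156 + 13; 156 = 12·13 + 0. Last nonzero remainder: 13.

13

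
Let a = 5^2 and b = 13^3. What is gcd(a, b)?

1

min exponent per shared prime: (none) = 1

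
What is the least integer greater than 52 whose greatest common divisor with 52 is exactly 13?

52 = 13·4. Any x with gcd(x, 52) = 13 is a multiple of 13, say 13s, with s coprime to 4.
Need s > 52/13, so s ≥ 5. First s ≥ 5 with gcd(s, 4) = 1 is s = 5. Thus x = 13·5 = 65.

65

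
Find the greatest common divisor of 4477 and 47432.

Euclid: 47432 = 10·4477 + 2662; 4477 = 1·2662 + 1815; 2662 = 1·1815 + 847; 1815 = 2·847 + 121; 847 = 7·121 + 0. Last nonzero remainder: 121.

121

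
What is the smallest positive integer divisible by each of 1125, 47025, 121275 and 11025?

1125 = 3² · 5³; 47025 = 3² · 5² · 11 · 19; 121275 = 3² · 5² · 7² · 11; 11025 = 3² · 5² · 7²
lcm takes max exponent of each prime: 3² · 5³ · 7² · 11 · 19 = 11521125

11521125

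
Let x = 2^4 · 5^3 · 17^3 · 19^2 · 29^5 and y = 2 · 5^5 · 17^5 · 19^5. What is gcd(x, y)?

min exponent per shared prime: 2 · 5^3 · 17^3 · 19^2 = 443398250

443398250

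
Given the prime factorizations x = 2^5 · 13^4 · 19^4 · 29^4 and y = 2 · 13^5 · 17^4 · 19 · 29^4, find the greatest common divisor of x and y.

767624800358

min exponent per shared prime: 2 · 13^4 · 19 · 29^4 = 767624800358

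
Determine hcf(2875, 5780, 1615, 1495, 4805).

2875 = 5³ · 23; 5780 = 2² · 5 · 17²; 1615 = 5 · 17 · 19; 1495 = 5 · 13 · 23; 4805 = 5 · 31²
gcd takes min exponent of each prime: 5 = 5

5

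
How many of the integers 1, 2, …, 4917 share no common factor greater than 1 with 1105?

1105 = 5·13·17. Inclusion–exclusion on these primes:
4917 − ⌊4917/5⌋ − ⌊4917/13⌋ − ⌊4917/17⌋ + ⌊4917/65⌋ + ⌊4917/85⌋ + ⌊4917/221⌋ − ⌊4917/1105⌋ = 3417

3417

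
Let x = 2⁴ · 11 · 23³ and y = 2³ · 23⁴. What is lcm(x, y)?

49252016

max exponent per prime: 2⁴ · 11 · 23⁴ = 49252016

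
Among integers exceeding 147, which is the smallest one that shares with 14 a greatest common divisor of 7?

gcd(a, 14) = 7 forces 7 | a; write a = 7s. Then gcd(7s, 7·2) = 7·gcd(s, 2), so need gcd(s, 2) = 1.
7s > 147 gives s ≥ 22. The least s ≥ 22 coprime to 2 is 23, so a = 7·23 = 161.

161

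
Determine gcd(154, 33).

11

Euclid: 154 = 4·33 + 22; 33 = 1·22 + 11; 22 = 2·11 + 0. Last nonzero remainder: 11.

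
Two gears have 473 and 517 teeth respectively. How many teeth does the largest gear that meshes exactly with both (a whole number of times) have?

473 = 11 · 43
517 = 11 · 47
Common: 11 = 11

11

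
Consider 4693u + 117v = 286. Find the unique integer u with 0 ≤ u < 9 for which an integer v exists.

Reduce mod 117: 4693u ≡ 286 (mod 117). With g = gcd(4693, 117) = 13 dividing 286, divide through: 361u ≡ 22 (mod 9).
Since gcd(361, 9) = 1, u ≡ 22·(361)⁻¹ ≡ 4 (mod 9). Smallest non-negative: 4.

4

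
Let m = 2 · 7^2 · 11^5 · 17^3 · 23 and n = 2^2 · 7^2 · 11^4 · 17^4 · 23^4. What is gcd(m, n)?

162132999182

min exponent per shared prime: 2 · 7^2 · 11^4 · 17^3 · 23 = 162132999182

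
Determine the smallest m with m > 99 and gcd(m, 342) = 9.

342 = 9·38. Any m with gcd(m, 342) = 9 is a multiple of 9, say 9s, with s coprime to 38.
Need s > 99/9, so s ≥ 12. First s ≥ 12 with gcd(s, 38) = 1 is s = 13. Thus m = 9·13 = 117.

117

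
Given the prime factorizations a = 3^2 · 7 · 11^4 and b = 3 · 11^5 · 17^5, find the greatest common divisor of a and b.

43923

min exponent per shared prime: 3 · 11^4 = 43923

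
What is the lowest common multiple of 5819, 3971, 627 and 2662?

5819 = 11 · 23²; 3971 = 11 · 19²; 627 = 3 · 11 · 19; 2662 = 2 · 11³
lcm takes max exponent of each prime: 2 · 3 · 11³ · 19² · 23² = 1525078434

1525078434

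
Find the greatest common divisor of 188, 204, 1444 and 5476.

4

gcd(188, 204): 204 = 1·188 + 16; 188 = 11·16 + 12; 16 = 1·12 + 4; 12 = 3·4 + 0 → 4
gcd(4, 1444): 1444 = 361·4 + 0 → 4
gcd(4, 5476): 5476 = 1369·4 + 0 → 4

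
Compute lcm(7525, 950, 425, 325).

lcm(7525, 950) = 7525·950/gcd = 7148750/25 = 285950
lcm(285950, 425) = 285950·425/gcd = 121528750/25 = 4861150
lcm(4861150, 325) = 4861150·325/gcd = 1579873750/25 = 63194950

63194950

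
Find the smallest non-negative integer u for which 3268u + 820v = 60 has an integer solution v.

Reduce mod 820: 3268u ≡ 60 (mod 820). With g = gcd(3268, 820) = 4 dividing 60, divide through: 817u ≡ 15 (mod 205).
Since gcd(817, 205) = 1, u ≡ 15·(817)⁻¹ ≡ 200 (mod 205). Smallest non-negative: 200.

200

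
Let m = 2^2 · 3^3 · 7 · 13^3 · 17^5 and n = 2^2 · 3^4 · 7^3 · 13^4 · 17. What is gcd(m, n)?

min exponent per shared prime: 2^2 · 3^3 · 7 · 13^3 · 17 = 28235844

28235844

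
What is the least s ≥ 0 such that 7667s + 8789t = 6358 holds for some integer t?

10

Euclid: 8789 = 1·7667 + 1122; 7667 = 6·1122 + 935; 1122 = 1·935 + 187; 935 = 5·187 + 0 → gcd = 187; 6358 = 187·34.
Back-substitution yields 7667·(-8) + 8789·(7) = 187, so one solution is s = -8·34 = -272, t = 7·34 = 238.
Solutions in s differ by 8789/187 = 47; the one in [0, 47) is -272 mod 47 = 10.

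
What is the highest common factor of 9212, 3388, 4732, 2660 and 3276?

gcd(9212, 3388): 9212 = 2·3388 + 2436; 3388 = 1·2436 + 952; 2436 = 2·952 + 532; 952 = 1·532 + 420; 532 = 1·420 + 112; 420 = 3·112 + 84; 112 = 1·84 + 28; 84 = 3·28 + 0 → 28
gcd(28, 4732): 4732 = 169·28 + 0 → 28
gcd(28, 2660): 2660 = 95·28 + 0 → 28
gcd(28, 3276): 3276 = 117·28 + 0 → 28

28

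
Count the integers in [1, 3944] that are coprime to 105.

Prime factors of 105: 3, 5, 7. Count integers ≤ 3944 divisible by none of them.
By inclusion–exclusion: 3944 − ⌊3944/3⌋ − ⌊3944/5⌋ − ⌊3944/7⌋ + ⌊3944/15⌋ + ⌊3944/21⌋ + ⌊3944/35⌋ − ⌊3944/105⌋ = 1803.

1803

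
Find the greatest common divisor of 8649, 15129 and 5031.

9

8649 = 3² · 31²; 15129 = 3² · 41²; 5031 = 3² · 13 · 43
gcd takes min exponent of each prime: 3² = 9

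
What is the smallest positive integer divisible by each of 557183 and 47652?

2413716756

gcd first: 557183 = 11·47652 + 33011; 47652 = 1·33011 + 14641; 33011 = 2·14641 + 3729; 14641 = 3·3729 + 3454; 3729 = 1·3454 + 275; 3454 = 12·275 + 154; 275 = 1·154 + 121; 154 = 1·121 + 33; 121 = 3·33 + 22; 33 = 1·22 + 11; 22 = 2·11 + 0 → gcd = 11
lcm = 557183·47652/gcd = 26550884316/11 = 2413716756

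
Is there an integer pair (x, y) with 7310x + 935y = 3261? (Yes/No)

No

gcd(7310, 935): 7310 = 7·935 + 765; 935 = 1·765 + 170; 765 = 4·170 + 85; 170 = 2·85 + 0 → 85
85 does not divide 3261, so a solution does not exist.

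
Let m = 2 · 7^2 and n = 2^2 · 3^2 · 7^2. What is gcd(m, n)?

min exponent per shared prime: 2 · 7^2 = 98

98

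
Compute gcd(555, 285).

555 = 3 · 5 · 37
285 = 3 · 5 · 19
Common: 3 · 5 = 15

15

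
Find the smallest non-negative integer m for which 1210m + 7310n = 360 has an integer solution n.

Reduce mod 7310: 1210m ≡ 360 (mod 7310). With g = gcd(1210, 7310) = 10 dividing 360, divide through: 121m ≡ 36 (mod 731).
Since gcd(121, 731) = 1, m ≡ 36·(121)⁻¹ ≡ 103 (mod 731). Smallest non-negative: 103.

103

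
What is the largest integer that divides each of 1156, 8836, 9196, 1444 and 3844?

1156 = 2² · 17²; 8836 = 2² · 47²; 9196 = 2² · 11² · 19; 1444 = 2² · 19²; 3844 = 2² · 31²
gcd takes min exponent of each prime: 2² = 4

4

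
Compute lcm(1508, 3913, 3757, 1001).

1442973532

lcm(1508, 3913) = 1508·3913/gcd = 5900804/13 = 453908
lcm(453908, 3757) = 453908·3757/gcd = 1705332356/13 = 131179412
lcm(131179412, 1001) = 131179412·1001/gcd = 131310591412/91 = 1442973532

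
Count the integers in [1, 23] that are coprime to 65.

Prime factors of 65: 5, 13. Count integers ≤ 23 divisible by none of them.
By inclusion–exclusion: 23 − ⌊23/5⌋ − ⌊23/13⌋ + ⌊23/65⌋ = 18.

18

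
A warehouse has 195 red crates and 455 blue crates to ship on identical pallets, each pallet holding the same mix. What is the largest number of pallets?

65

Euclid: 455 = 2·195 + 65; 195 = 3·65 + 0. Last nonzero remainder: 65.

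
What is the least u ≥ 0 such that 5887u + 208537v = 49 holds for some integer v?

10627

Euclid: 208537 = 35·5887 + 2492; 5887 = 2·2492 + 903; 2492 = 2·903 + 686; 903 = 1·686 + 217; 686 = 3·217 + 35; 217 = 6·35 + 7; 35 = 5·7 + 0 → gcd = 7; 49 = 7·7.
Back-substitution yields 5887·(5774) + 208537·(-163) = 7, so one solution is u = 5774·7 = 40418, v = -163·7 = -1141.
Solutions in u differ by 208537/7 = 29791; the one in [0, 29791) is 40418 mod 29791 = 10627.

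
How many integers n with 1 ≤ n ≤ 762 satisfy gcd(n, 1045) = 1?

Prime factors of 1045: 5, 11, 19. Count integers ≤ 762 divisible by none of them.
By inclusion–exclusion: 762 − ⌊762/5⌋ − ⌊762/11⌋ − ⌊762/19⌋ + ⌊762/55⌋ + ⌊762/95⌋ + ⌊762/209⌋ − ⌊762/1045⌋ = 525.

525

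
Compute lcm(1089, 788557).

gcd first: 788557 = 724·1089 + 121; 1089 = 9·121 + 0 → gcd = 121
lcm = 1089·788557/gcd = 858738573/121 = 7097013

7097013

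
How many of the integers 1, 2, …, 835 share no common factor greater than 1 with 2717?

664

Prime factors of 2717: 11, 13, 19. Count integers ≤ 835 divisible by none of them.
By inclusion–exclusion: 835 − ⌊835/11⌋ − ⌊835/13⌋ − ⌊835/19⌋ + ⌊835/143⌋ + ⌊835/209⌋ + ⌊835/247⌋ − ⌊835/2717⌋ = 664.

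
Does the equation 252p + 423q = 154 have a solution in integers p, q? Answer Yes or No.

No

gcd(252, 423): 423 = 1·252 + 171; 252 = 1·171 + 81; 171 = 2·81 + 9; 81 = 9·9 + 0 → 9
9 does not divide 154, so a solution does not exist.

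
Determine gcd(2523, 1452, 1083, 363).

3

gcd(2523, 1452): 2523 = 1·1452 + 1071; 1452 = 1·1071 + 381; 1071 = 2·381 + 309; 381 = 1·309 + 72; 309 = 4·72 + 21; 72 = 3·21 + 9; 21 = 2·9 + 3; 9 = 3·3 + 0 → 3
gcd(3, 1083): 1083 = 361·3 + 0 → 3
gcd(3, 363): 363 = 121·3 + 0 → 3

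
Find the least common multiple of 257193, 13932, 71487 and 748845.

679912652547180

257193 = 3² · 17 · 41²; 13932 = 2² · 3⁴ · 43; 71487 = 3² · 13² · 47; 748845 = 3⁴ · 5 · 43²
lcm takes max exponent of each prime: 2² · 3⁴ · 5 · 13² · 17 · 41² · 43² · 47 = 679912652547180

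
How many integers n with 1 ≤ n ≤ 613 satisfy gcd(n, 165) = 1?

298

165 = 3·5·11. Inclusion–exclusion on these primes:
613 − ⌊613/3⌋ − ⌊613/5⌋ − ⌊613/11⌋ + ⌊613/15⌋ + ⌊613/33⌋ + ⌊613/55⌋ − ⌊613/165⌋ = 298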